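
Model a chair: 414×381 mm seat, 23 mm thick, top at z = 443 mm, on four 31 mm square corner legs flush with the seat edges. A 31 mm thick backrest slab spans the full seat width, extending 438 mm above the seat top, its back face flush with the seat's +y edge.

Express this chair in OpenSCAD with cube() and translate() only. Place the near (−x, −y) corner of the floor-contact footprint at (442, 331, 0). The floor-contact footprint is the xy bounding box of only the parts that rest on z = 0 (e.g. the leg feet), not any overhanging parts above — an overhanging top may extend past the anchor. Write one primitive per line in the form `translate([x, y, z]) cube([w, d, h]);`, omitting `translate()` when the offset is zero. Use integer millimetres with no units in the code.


// leg_h = 443 - 23 = 420
translate([442, 331, 420]) cube([414, 381, 23]);
translate([442, 331, 0]) cube([31, 31, 420]);
translate([825, 331, 0]) cube([31, 31, 420]);
translate([442, 681, 0]) cube([31, 31, 420]);
translate([825, 681, 0]) cube([31, 31, 420]);
translate([442, 681, 443]) cube([414, 31, 438]);


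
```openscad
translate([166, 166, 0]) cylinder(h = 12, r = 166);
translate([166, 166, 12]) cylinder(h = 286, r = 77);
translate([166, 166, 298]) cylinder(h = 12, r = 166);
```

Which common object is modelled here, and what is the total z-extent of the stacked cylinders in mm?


A spool. The overall height is 310 mm.

Three coaxial cylinders, large–small–large — a spool. Two 12 mm flanges and a 286 mm core give 12 + 286 + 12 = 310 mm.


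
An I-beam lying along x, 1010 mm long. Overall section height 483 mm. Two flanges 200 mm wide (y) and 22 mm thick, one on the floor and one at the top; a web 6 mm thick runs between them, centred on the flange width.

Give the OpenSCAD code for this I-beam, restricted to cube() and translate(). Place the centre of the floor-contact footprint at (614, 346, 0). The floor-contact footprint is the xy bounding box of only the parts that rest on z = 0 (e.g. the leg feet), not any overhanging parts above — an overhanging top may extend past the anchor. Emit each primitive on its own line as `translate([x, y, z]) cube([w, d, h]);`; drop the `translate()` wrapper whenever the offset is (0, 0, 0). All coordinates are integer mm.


translate([109, 246, 0]) cube([1010, 200, 22]);
translate([109, 343, 22]) cube([1010, 6, 439]);
translate([109, 246, 461]) cube([1010, 200, 22]);


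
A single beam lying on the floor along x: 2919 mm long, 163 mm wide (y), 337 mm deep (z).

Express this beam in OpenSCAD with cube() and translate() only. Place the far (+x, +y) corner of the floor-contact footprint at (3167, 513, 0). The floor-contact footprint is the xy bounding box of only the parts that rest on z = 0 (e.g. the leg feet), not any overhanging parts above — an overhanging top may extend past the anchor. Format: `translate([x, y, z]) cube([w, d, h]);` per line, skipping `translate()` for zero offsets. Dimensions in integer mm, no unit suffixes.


translate([248, 350, 0]) cube([2919, 163, 337]);


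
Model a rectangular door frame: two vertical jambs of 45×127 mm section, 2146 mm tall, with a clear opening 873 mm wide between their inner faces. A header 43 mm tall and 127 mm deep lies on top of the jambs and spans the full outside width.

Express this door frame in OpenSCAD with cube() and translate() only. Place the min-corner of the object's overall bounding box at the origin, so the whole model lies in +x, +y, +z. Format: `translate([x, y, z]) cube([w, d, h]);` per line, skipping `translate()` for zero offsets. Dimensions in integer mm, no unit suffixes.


cube([45, 127, 2146]);
translate([918, 0, 0]) cube([45, 127, 2146]);
translate([0, 0, 2146]) cube([963, 127, 43]);


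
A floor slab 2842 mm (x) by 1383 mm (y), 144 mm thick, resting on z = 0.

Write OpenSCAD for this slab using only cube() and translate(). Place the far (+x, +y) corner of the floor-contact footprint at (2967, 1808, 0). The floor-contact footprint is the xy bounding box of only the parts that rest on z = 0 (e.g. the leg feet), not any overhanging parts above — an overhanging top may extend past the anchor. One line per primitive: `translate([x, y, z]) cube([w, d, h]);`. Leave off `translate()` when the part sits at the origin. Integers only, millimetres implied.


translate([125, 425, 0]) cube([2842, 1383, 144]);


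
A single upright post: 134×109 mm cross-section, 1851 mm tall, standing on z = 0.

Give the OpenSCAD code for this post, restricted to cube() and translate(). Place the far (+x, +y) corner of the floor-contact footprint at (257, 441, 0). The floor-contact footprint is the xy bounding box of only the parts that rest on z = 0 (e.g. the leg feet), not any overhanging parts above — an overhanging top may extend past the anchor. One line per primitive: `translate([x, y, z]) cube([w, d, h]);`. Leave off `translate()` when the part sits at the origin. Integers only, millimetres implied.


translate([123, 332, 0]) cube([134, 109, 1851]);


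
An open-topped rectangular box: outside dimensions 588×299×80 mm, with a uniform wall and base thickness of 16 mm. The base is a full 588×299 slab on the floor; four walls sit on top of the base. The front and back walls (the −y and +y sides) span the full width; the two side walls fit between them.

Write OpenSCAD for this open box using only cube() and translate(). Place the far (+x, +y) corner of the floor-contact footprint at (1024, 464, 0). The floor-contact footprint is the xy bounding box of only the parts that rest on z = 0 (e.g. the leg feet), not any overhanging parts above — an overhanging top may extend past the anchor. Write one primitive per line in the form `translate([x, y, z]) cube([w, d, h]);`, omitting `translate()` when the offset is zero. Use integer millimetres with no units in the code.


translate([436, 165, 0]) cube([588, 299, 16]);
translate([436, 165, 16]) cube([588, 16, 64]);
translate([436, 448, 16]) cube([588, 16, 64]);
translate([436, 181, 16]) cube([16, 267, 64]);
translate([1008, 181, 16]) cube([16, 267, 64]);


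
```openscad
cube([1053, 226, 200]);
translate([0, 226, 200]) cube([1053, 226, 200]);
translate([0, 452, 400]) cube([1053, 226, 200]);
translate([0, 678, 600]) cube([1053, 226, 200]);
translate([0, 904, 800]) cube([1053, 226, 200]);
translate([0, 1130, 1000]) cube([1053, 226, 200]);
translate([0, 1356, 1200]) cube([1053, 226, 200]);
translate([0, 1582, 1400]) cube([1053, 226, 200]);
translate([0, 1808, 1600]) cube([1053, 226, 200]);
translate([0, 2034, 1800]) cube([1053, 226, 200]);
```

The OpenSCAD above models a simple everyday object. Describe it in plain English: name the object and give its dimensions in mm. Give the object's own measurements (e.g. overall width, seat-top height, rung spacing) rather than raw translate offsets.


A straight staircase of 10 solid steps. Each step is 1053 mm wide (x), 226 mm deep (y, the going) and 200 mm tall (the rise). The first step rests on the floor; each subsequent step sits one going further in +y and one rise higher in +z, directly behind and above the previous step with no overlap.


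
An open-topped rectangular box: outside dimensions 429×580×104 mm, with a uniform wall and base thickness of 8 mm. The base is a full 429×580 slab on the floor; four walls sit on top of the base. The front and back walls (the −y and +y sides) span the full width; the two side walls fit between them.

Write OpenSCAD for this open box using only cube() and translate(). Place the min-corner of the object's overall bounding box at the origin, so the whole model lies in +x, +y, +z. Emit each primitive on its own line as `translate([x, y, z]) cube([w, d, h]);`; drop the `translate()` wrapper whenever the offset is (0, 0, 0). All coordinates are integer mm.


cube([429, 580, 8]);
translate([0, 0, 8]) cube([429, 8, 96]);
translate([0, 572, 8]) cube([429, 8, 96]);
translate([0, 8, 8]) cube([8, 564, 96]);
translate([421, 8, 8]) cube([8, 564, 96]);


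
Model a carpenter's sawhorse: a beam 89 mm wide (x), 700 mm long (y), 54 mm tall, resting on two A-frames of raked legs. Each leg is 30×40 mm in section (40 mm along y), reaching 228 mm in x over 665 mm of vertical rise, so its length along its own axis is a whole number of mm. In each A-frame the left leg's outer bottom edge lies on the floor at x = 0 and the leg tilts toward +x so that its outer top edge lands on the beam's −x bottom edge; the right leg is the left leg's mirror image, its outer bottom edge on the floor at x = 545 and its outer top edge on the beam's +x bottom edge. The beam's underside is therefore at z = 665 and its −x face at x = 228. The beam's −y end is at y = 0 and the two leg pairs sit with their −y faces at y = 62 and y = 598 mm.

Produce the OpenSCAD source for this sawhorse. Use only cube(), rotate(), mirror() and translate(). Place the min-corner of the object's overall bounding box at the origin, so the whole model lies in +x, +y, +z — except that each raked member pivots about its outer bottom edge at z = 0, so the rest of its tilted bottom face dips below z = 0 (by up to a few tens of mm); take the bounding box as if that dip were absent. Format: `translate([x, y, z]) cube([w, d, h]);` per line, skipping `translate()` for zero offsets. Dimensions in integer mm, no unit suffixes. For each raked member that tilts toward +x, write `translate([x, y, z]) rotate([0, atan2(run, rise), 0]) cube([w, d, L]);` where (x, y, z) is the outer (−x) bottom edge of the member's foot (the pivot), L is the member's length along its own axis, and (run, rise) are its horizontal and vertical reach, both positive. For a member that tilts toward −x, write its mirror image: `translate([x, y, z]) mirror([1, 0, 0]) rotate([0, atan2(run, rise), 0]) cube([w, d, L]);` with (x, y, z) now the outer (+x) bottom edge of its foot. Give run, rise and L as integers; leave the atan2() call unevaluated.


translate([228, 0, 665]) cube([89, 700, 54]);
translate([0, 62, 0]) rotate([0, atan2(228, 665), 0]) cube([30, 40, 703]);
translate([545, 62, 0]) mirror([1, 0, 0]) rotate([0, atan2(228, 665), 0]) cube([30, 40, 703]);
translate([0, 598, 0]) rotate([0, atan2(228, 665), 0]) cube([30, 40, 703]);
translate([545, 598, 0]) mirror([1, 0, 0]) rotate([0, atan2(228, 665), 0]) cube([30, 40, 703]);


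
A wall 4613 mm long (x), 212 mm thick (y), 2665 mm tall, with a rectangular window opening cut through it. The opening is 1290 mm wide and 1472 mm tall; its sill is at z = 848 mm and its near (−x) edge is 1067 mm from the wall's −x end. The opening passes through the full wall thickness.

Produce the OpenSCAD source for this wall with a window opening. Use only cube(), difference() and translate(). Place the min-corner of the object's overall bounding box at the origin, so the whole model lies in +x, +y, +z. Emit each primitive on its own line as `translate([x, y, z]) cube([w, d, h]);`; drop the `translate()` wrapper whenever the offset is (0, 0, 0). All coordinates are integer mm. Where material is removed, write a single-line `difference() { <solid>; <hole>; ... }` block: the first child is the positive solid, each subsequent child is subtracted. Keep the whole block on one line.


difference() { cube([4613, 212, 2665]); translate([1067, 0, 848]) cube([1290, 212, 1472]); }


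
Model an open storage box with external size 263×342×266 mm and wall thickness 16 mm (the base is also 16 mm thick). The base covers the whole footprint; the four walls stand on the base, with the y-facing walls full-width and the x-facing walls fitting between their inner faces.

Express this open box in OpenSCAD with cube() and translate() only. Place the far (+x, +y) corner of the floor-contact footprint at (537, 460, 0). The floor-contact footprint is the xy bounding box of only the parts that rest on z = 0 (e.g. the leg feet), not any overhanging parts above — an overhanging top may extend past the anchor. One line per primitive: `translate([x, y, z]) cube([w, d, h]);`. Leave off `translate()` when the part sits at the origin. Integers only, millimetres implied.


translate([274, 118, 0]) cube([263, 342, 16]);
translate([274, 118, 16]) cube([263, 16, 250]);
translate([274, 444, 16]) cube([263, 16, 250]);
translate([274, 134, 16]) cube([16, 310, 250]);
translate([521, 134, 16]) cube([16, 310, 250]);


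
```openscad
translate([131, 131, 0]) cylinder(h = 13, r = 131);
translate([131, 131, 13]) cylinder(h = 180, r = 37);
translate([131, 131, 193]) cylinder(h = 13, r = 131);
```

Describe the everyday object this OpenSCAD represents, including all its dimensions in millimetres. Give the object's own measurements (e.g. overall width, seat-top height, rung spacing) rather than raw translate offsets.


A spool: two coaxial disc flanges of radius 131 mm and thickness 13 mm, joined by a core cylinder of radius 37 mm and height 180 mm. The lower flange rests on z = 0 and the three cylinders share a vertical axis.


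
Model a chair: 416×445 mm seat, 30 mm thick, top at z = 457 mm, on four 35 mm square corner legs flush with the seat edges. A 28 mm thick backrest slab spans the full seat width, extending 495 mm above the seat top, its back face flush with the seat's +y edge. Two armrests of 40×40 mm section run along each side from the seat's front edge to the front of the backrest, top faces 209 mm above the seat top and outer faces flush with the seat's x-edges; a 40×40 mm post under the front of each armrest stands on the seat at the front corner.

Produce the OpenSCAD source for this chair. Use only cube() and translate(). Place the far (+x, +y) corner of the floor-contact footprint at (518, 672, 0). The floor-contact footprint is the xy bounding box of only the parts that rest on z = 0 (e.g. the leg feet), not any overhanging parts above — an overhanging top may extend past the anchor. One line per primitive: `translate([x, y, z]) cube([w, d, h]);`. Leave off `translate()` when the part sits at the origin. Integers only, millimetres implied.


translate([102, 227, 427]) cube([416, 445, 30]);
translate([102, 227, 0]) cube([35, 35, 427]);
translate([483, 227, 0]) cube([35, 35, 427]);
translate([102, 637, 0]) cube([35, 35, 427]);
translate([483, 637, 0]) cube([35, 35, 427]);
translate([102, 644, 457]) cube([416, 28, 495]);
translate([102, 227, 626]) cube([40, 417, 40]);
translate([478, 227, 626]) cube([40, 417, 40]);
translate([102, 227, 457]) cube([40, 40, 169]);
translate([478, 227, 457]) cube([40, 40, 169]);


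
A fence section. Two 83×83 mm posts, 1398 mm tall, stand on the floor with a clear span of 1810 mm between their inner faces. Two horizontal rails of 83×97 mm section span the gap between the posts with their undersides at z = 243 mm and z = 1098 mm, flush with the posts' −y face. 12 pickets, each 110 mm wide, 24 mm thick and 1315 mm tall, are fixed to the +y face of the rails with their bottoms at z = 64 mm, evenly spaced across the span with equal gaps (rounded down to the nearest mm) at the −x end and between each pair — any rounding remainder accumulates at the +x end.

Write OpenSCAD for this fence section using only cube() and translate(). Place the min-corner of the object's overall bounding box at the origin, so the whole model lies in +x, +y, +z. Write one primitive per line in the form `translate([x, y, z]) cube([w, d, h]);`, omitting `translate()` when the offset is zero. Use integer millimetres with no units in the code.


cube([83, 83, 1398]);
translate([1893, 0, 0]) cube([83, 83, 1398]);
translate([83, 0, 243]) cube([1810, 83, 97]);
translate([83, 0, 1098]) cube([1810, 83, 97]);
translate([120, 83, 64]) cube([110, 24, 1315]);
translate([267, 83, 64]) cube([110, 24, 1315]);
translate([414, 83, 64]) cube([110, 24, 1315]);
translate([561, 83, 64]) cube([110, 24, 1315]);
translate([708, 83, 64]) cube([110, 24, 1315]);
translate([855, 83, 64]) cube([110, 24, 1315]);
translate([1002, 83, 64]) cube([110, 24, 1315]);
translate([1149, 83, 64]) cube([110, 24, 1315]);
translate([1296, 83, 64]) cube([110, 24, 1315]);
translate([1443, 83, 64]) cube([110, 24, 1315]);
translate([1590, 83, 64]) cube([110, 24, 1315]);
translate([1737, 83, 64]) cube([110, 24, 1315]);


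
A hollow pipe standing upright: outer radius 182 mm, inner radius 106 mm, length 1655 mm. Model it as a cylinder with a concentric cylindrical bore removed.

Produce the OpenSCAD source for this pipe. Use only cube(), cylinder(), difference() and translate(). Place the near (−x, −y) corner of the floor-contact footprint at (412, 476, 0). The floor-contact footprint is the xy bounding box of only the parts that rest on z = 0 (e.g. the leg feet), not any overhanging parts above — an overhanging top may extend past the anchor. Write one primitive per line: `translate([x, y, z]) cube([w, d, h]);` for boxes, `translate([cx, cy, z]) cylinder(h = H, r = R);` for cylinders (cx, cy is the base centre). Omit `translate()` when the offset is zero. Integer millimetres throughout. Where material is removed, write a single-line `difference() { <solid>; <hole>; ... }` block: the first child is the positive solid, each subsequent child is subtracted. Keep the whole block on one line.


difference() { translate([594, 658, 0]) cylinder(h = 1655, r = 182); translate([594, 658, 0]) cylinder(h = 1655, r = 106); }


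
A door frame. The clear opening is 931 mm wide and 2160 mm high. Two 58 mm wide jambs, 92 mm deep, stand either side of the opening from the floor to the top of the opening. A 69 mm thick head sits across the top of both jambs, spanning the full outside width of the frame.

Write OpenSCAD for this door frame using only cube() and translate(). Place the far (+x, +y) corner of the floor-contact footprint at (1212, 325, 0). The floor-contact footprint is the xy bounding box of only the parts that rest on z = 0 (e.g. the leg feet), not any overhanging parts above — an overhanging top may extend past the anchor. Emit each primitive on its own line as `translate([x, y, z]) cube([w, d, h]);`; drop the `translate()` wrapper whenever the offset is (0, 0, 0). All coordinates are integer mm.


translate([165, 233, 0]) cube([58, 92, 2160]);
translate([1154, 233, 0]) cube([58, 92, 2160]);
translate([165, 233, 2160]) cube([1047, 92, 69]);


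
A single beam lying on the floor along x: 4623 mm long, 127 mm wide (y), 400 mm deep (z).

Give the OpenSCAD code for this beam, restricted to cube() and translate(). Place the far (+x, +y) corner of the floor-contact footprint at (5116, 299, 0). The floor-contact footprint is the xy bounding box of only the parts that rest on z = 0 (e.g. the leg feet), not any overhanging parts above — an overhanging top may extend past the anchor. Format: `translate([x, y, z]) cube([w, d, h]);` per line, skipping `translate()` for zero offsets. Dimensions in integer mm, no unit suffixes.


translate([493, 172, 0]) cube([4623, 127, 400]);


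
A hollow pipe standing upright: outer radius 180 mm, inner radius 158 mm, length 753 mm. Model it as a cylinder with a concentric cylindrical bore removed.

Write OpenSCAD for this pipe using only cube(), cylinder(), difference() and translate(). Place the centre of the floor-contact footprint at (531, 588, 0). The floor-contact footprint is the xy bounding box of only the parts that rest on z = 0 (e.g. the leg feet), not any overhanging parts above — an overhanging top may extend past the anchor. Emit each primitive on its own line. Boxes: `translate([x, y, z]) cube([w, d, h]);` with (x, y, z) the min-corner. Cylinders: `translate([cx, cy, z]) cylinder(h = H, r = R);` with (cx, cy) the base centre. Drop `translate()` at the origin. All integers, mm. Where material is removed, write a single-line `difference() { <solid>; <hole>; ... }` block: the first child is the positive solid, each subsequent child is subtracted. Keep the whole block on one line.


difference() { translate([531, 588, 0]) cylinder(h = 753, r = 180); translate([531, 588, 0]) cylinder(h = 753, r = 158); }


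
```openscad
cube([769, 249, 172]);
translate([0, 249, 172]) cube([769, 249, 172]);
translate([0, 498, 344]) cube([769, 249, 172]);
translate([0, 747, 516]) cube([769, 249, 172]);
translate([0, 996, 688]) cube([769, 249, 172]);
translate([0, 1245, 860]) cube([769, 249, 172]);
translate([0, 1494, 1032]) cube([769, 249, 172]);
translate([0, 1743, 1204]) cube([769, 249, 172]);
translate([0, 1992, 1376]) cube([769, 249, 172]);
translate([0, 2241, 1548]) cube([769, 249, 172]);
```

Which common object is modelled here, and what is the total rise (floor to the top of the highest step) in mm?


A staircase. The total rise is 1720 mm.

10 identical blocks, each offset up and back from the previous — a staircase. Each step is 172 mm tall and there are 10 of them, so the total rise is 10 × 172 = 1720 mm.


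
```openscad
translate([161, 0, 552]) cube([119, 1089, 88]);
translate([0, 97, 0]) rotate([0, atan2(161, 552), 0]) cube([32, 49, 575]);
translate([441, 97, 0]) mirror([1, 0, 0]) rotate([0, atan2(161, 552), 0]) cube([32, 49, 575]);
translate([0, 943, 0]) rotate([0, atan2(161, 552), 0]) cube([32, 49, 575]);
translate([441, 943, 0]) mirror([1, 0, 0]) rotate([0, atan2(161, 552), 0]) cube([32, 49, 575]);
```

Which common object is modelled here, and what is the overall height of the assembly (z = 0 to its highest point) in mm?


A sawhorse. The overall height is 640 mm.

A beam across two mirrored pairs of raked legs — a sawhorse. The beam's underside is at z = 552 (matching the legs' vertical rise in atan2(161, 552)) and the beam is 88 mm tall, so its top is at 552 + 88 = 640 mm. The raked legs top out at the beam's underside, so that is the highest point.


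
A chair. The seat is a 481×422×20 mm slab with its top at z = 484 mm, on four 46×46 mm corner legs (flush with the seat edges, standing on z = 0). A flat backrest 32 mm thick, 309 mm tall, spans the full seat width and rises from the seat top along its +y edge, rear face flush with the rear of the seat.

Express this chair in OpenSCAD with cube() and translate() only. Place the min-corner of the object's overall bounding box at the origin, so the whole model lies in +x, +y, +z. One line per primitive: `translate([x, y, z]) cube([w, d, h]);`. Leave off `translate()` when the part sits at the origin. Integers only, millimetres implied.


translate([0, 0, 464]) cube([481, 422, 20]);
cube([46, 46, 464]);
translate([435, 0, 0]) cube([46, 46, 464]);
translate([0, 376, 0]) cube([46, 46, 464]);
translate([435, 376, 0]) cube([46, 46, 464]);
translate([0, 390, 484]) cube([481, 32, 309]);


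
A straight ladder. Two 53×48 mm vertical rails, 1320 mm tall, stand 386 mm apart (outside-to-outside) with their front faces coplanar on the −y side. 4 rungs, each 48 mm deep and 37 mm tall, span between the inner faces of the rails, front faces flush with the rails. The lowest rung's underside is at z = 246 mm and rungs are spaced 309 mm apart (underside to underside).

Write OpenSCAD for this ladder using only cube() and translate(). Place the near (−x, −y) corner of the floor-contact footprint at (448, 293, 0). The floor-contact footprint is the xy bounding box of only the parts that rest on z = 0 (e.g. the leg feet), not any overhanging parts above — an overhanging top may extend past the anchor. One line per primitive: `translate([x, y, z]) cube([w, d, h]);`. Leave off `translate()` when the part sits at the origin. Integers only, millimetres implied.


translate([448, 293, 0]) cube([53, 48, 1320]);
translate([781, 293, 0]) cube([53, 48, 1320]);
translate([501, 293, 246]) cube([280, 48, 37]);
translate([501, 293, 555]) cube([280, 48, 37]);
translate([501, 293, 864]) cube([280, 48, 37]);
translate([501, 293, 1173]) cube([280, 48, 37]);


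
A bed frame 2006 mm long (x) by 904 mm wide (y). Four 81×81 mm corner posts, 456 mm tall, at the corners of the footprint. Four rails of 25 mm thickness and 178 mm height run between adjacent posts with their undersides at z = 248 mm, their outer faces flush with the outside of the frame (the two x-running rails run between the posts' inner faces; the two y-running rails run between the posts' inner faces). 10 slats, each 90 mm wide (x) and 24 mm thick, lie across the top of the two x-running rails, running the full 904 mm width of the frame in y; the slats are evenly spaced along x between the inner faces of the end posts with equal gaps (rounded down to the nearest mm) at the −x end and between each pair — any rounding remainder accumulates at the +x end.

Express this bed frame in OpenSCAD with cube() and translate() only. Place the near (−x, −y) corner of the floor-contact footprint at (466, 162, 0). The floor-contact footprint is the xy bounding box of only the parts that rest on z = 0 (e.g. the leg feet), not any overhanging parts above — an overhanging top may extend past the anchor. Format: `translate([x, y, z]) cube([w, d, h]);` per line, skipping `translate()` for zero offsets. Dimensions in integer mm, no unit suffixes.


translate([466, 162, 0]) cube([81, 81, 456]);
translate([466, 985, 0]) cube([81, 81, 456]);
translate([2391, 162, 0]) cube([81, 81, 456]);
translate([2391, 985, 0]) cube([81, 81, 456]);
translate([547, 162, 248]) cube([1844, 25, 178]);
translate([547, 1041, 248]) cube([1844, 25, 178]);
translate([466, 243, 248]) cube([25, 742, 178]);
translate([2447, 243, 248]) cube([25, 742, 178]);
translate([632, 162, 426]) cube([90, 904, 24]);
translate([807, 162, 426]) cube([90, 904, 24]);
translate([982, 162, 426]) cube([90, 904, 24]);
translate([1157, 162, 426]) cube([90, 904, 24]);
translate([1332, 162, 426]) cube([90, 904, 24]);
translate([1507, 162, 426]) cube([90, 904, 24]);
translate([1682, 162, 426]) cube([90, 904, 24]);
translate([1857, 162, 426]) cube([90, 904, 24]);
translate([2032, 162, 426]) cube([90, 904, 24]);
translate([2207, 162, 426]) cube([90, 904, 24]);


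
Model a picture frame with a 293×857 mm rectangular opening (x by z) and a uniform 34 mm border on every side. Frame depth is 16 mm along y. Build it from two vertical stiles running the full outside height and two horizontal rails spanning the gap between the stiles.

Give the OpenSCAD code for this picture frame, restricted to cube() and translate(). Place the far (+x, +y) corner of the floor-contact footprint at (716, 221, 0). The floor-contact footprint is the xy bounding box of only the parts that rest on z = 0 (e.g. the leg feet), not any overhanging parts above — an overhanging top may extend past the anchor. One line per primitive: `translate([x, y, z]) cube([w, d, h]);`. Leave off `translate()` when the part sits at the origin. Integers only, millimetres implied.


translate([355, 205, 0]) cube([34, 16, 925]);
translate([682, 205, 0]) cube([34, 16, 925]);
translate([389, 205, 0]) cube([293, 16, 34]);
translate([389, 205, 891]) cube([293, 16, 34]);


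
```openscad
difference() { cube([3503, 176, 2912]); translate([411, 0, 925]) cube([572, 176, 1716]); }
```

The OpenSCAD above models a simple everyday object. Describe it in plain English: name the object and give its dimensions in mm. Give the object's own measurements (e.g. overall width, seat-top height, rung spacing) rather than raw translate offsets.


A wall 3503 mm long (x), 176 mm thick (y), 2912 mm tall, with a rectangular window opening cut through it. The opening is 572 mm wide and 1716 mm tall; its sill is at z = 925 mm and its near (−x) edge is 411 mm from the wall's −x end. The opening passes through the full wall thickness.


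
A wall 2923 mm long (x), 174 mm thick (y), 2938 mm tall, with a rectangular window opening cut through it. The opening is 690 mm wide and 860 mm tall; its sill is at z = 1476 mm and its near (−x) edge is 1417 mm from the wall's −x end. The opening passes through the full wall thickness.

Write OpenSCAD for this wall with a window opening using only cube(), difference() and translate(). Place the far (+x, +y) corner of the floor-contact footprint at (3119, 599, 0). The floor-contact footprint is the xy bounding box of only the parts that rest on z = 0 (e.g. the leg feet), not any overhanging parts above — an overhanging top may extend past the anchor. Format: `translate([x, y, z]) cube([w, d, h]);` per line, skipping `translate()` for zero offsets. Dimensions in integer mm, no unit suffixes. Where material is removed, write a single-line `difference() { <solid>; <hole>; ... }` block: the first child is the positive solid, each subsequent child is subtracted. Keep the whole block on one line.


difference() { translate([196, 425, 0]) cube([2923, 174, 2938]); translate([1613, 425, 1476]) cube([690, 174, 860]); }


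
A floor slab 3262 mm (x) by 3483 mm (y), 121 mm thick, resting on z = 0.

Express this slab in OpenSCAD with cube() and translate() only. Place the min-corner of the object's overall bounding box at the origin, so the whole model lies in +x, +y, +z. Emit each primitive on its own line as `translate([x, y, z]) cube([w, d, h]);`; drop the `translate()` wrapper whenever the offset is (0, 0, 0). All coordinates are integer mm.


cube([3262, 3483, 121]);


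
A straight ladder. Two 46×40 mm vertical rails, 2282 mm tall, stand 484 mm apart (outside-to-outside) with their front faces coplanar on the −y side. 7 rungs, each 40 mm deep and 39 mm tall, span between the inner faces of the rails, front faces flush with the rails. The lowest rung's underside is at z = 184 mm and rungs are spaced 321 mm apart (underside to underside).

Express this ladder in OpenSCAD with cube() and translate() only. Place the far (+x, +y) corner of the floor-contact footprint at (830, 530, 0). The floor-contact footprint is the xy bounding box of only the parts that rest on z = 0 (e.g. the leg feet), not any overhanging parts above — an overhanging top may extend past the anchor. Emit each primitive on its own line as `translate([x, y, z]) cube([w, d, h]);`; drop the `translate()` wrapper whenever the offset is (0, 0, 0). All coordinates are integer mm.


translate([346, 490, 0]) cube([46, 40, 2282]);
translate([784, 490, 0]) cube([46, 40, 2282]);
translate([392, 490, 184]) cube([392, 40, 39]);
translate([392, 490, 505]) cube([392, 40, 39]);
translate([392, 490, 826]) cube([392, 40, 39]);
translate([392, 490, 1147]) cube([392, 40, 39]);
translate([392, 490, 1468]) cube([392, 40, 39]);
translate([392, 490, 1789]) cube([392, 40, 39]);
translate([392, 490, 2110]) cube([392, 40, 39]);


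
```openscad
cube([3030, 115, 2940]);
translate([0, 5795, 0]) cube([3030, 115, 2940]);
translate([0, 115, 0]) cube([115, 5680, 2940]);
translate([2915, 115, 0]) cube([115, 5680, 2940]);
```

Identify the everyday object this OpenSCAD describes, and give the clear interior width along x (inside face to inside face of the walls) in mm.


A house (or room) frame. The interior width is 2800 mm.

Four 2940 mm walls enclosing a rectangle with no floor or roof — a room or house frame. Outside width is 3030 mm and wall thickness is 115 mm, so the interior width is 3030 − 2 × 115 = 2800 mm.


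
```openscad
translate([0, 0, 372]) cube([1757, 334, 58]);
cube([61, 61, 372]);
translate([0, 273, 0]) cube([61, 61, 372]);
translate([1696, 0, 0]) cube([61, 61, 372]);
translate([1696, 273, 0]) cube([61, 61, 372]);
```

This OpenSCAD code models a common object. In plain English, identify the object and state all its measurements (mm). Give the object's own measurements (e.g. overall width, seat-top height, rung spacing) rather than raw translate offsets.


A bench: a 1757×334 mm seat slab, 58 mm thick, top at z = 430 mm, on four 61×61 mm square legs flush with the seat corners and standing on z = 0.


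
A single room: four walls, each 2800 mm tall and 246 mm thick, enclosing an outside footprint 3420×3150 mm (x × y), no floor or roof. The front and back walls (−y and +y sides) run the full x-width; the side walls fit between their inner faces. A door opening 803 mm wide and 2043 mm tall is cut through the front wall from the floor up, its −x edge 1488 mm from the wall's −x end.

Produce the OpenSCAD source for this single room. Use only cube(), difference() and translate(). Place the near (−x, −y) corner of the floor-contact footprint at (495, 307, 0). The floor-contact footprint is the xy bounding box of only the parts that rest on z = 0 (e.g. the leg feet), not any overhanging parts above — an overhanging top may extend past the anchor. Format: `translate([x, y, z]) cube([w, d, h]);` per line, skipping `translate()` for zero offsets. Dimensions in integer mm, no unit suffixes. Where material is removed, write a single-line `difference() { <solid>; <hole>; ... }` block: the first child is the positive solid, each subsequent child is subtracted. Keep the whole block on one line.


difference() { translate([495, 307, 0]) cube([3420, 246, 2800]); translate([1983, 307, 0]) cube([803, 246, 2043]); }
translate([495, 3211, 0]) cube([3420, 246, 2800]);
translate([495, 553, 0]) cube([246, 2658, 2800]);
translate([3669, 553, 0]) cube([246, 2658, 2800]);


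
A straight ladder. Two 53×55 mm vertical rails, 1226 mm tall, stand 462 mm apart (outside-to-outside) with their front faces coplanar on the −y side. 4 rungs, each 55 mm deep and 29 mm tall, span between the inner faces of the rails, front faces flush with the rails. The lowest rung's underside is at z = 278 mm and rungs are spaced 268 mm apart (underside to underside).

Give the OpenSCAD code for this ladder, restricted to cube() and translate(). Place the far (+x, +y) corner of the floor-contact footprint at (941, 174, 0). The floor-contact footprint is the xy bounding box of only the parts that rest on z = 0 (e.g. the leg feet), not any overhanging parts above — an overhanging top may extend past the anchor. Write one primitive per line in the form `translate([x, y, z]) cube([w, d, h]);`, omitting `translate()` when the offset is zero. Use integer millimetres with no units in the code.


translate([479, 119, 0]) cube([53, 55, 1226]);
translate([888, 119, 0]) cube([53, 55, 1226]);
translate([532, 119, 278]) cube([356, 55, 29]);
translate([532, 119, 546]) cube([356, 55, 29]);
translate([532, 119, 814]) cube([356, 55, 29]);
translate([532, 119, 1082]) cube([356, 55, 29]);


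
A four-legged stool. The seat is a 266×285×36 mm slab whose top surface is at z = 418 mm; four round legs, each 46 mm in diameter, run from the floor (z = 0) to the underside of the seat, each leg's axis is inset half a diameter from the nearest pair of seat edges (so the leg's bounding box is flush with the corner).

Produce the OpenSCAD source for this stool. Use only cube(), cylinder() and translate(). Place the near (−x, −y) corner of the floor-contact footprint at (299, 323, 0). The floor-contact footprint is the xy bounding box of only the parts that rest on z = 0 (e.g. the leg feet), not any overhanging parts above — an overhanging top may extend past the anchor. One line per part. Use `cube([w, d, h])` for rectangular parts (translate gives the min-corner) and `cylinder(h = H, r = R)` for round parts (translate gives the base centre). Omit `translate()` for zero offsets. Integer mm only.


translate([299, 323, 382]) cube([266, 285, 36]);
translate([322, 346, 0]) cylinder(h = 382, r = 23);
translate([542, 346, 0]) cylinder(h = 382, r = 23);
translate([322, 585, 0]) cylinder(h = 382, r = 23);
translate([542, 585, 0]) cylinder(h = 382, r = 23);


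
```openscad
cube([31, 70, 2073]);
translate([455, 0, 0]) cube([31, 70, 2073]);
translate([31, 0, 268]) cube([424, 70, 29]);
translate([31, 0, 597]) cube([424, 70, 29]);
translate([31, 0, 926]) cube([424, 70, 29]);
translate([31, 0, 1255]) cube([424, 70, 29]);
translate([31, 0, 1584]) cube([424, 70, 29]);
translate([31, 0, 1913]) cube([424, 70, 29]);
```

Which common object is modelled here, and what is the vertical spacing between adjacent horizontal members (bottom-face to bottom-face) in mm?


A ladder. The rung spacing is 329 mm.

Two tall 31×70 posts with 6 short bars between them — a ladder. Adjacent rungs sit at z = 268 and z = 597, so the spacing is 597 − 268 = 329 mm.


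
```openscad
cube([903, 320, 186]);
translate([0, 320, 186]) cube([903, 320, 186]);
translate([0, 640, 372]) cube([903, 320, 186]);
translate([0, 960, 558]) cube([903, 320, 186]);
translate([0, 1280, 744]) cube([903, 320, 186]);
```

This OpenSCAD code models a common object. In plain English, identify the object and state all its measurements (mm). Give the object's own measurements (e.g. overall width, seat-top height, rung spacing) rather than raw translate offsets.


A straight staircase of 5 solid steps. Each step is 903 mm wide (x), 320 mm deep (y, the going) and 186 mm tall (the rise). The first step rests on the floor; each subsequent step sits one going further in +y and one rise higher in +z, directly behind and above the previous step with no overlap.


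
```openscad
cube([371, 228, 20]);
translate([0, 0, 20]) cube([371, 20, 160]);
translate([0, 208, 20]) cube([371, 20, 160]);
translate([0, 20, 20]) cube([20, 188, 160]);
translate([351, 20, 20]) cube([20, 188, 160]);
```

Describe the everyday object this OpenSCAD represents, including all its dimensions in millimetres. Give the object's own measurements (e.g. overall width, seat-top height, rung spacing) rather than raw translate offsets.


An open-topped rectangular box: outside dimensions 371×228×180 mm, with a uniform wall and base thickness of 20 mm. The base is a full 371×228 slab on the floor; four walls sit on top of the base. The front and back walls (the −y and +y sides) span the full width; the two side walls fit between them.


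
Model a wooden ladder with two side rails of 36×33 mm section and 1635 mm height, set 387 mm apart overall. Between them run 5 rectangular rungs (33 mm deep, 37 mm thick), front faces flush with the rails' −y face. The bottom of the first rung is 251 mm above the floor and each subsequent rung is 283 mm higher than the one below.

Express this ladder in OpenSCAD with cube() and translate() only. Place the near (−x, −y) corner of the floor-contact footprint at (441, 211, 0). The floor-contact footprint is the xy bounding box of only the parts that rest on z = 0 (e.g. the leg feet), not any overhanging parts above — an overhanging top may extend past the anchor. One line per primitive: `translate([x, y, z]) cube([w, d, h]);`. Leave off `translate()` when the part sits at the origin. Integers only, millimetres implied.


translate([441, 211, 0]) cube([36, 33, 1635]);
translate([792, 211, 0]) cube([36, 33, 1635]);
translate([477, 211, 251]) cube([315, 33, 37]);
translate([477, 211, 534]) cube([315, 33, 37]);
translate([477, 211, 817]) cube([315, 33, 37]);
translate([477, 211, 1100]) cube([315, 33, 37]);
translate([477, 211, 1383]) cube([315, 33, 37]);


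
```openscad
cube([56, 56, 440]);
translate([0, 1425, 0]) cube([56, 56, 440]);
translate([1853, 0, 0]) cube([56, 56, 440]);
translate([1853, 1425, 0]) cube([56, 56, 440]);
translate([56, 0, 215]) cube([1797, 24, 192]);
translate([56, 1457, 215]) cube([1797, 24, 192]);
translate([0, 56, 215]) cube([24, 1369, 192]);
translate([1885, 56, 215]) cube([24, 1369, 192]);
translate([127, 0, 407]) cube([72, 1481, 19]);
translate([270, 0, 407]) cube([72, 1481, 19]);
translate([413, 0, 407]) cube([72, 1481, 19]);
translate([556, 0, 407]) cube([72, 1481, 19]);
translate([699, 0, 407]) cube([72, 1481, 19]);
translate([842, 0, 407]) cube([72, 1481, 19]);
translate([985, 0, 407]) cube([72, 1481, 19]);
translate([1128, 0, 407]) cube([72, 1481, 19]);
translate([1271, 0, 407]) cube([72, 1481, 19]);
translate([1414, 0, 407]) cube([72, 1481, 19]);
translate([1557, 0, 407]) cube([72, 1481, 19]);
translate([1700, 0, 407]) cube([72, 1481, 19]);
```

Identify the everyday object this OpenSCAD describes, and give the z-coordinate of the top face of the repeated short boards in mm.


A bed frame. The slat-top height is 426 mm.

Four posts, four rails, and a row of slats — a bed frame. Slats sit on the rails at z = 215 + 192 = 407; with slat thickness 19, the top is 426 mm.


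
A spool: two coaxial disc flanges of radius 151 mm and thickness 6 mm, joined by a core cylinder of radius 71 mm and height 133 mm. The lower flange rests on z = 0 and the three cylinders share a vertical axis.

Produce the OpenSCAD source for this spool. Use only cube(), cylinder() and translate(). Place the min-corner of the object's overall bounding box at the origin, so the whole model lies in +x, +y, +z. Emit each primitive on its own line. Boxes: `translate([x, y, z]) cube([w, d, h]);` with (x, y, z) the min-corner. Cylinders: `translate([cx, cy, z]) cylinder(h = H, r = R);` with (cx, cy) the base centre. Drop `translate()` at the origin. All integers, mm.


translate([151, 151, 0]) cylinder(h = 6, r = 151);
translate([151, 151, 6]) cylinder(h = 133, r = 71);
translate([151, 151, 139]) cylinder(h = 6, r = 151);
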